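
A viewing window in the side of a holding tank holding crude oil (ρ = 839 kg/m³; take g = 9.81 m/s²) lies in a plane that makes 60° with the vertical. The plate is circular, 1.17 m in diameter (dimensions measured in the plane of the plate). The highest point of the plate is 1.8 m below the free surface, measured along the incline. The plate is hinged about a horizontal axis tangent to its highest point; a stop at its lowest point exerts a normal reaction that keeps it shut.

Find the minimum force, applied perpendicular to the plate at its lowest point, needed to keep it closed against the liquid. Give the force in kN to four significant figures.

P ≈ 5.600 kN

γ = ρg = 839 × 9.81 / 1000 = 8.23059 kN/m³.
The plate makes 60° with the vertical, i.e. θ = 90° − 60° = 30° to the horizontal. Measuring y along the incline from the free-surface line, vertical depth h = y·sinθ with sinθ = 0.500000.
The centroid is at the centre, 0.585 m below the top of the plate, so y_c = 1.8 + 0.585 = 2.385 m and h_c = 2.385 × 0.500000 = 1.1925 m.
A = π(0.585)² = 1.07513 m².
Resultant F = γ·h_c·A = 8.23059 × 1.1925 × 1.07513 = 10.5524 kN.
I_c = πr⁴/4 = π × 0.585⁴/4 = 0.0919842 m⁴.
Centre of pressure: y_p = y_c + I_c/(y_c·A) = 2.385 + 0.0919842/(2.385 × 1.07513) = 2.385 + 0.0358727 = 2.42087 m along the plane.
The resultant acts 0.585 + 0.0358727 = 0.620873 m (along the plate) below the hinge at the top edge, so the moment about the hinge is M = F × 0.620873 = 10.5524 × 0.620873 = 6.5517 kN·m.
A normal force at the bottom, 1.17 m from the hinge, must supply this moment: P = 6.5517/1.17 = 5.59974 kN.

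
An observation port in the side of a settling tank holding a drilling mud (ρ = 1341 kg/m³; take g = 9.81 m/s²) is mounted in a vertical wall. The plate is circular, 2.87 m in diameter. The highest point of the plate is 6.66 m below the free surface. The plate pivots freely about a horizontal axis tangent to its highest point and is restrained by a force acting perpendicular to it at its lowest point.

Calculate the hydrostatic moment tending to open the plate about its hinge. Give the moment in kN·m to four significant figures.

γ = ρg = 1341 × 9.81 / 1000 = 13.15521 kN/m³.
The centroid is at the centre, 1.435 m below the top of the plate, so the centroid depth is h_c = 6.66 + 1.435 = 8.095 m.
A = π(1.435)² = 6.46925 m².
Resultant F = γ·h_c·A = 13.15521 × 8.095 × 6.46925 = 688.92 kN.
I_c = πr⁴/4 = π × 1.435⁴/4 = 3.33041 m⁴.
Centre of pressure: y_p = y_c + I_c/(y_c·A) = 8.095 + 3.33041/(8.095 × 6.46925) = 8.095 + 0.0635956 = 8.1586 m along the plane.
The resultant acts 1.435 + 0.0635956 = 1.4986 m (along the plate) below the hinge at the top edge, so the moment about the hinge is M = F × 1.4986 = 688.92 × 1.4986 = 1032.42 kN·m.

M ≈ 1032 kN·m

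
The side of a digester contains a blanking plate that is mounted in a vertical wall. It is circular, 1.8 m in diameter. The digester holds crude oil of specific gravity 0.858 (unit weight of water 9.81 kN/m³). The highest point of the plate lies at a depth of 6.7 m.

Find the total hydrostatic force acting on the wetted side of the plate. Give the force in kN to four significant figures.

F ≈ 162.8 kN

γ = 0.858 × 9.81 = 8.41698 kN/m³.
The centroid is at the centre, 0.9 m below the top of the plate, so the centroid depth is h_c = 6.7 + 0.9 = 7.6 m.
A = π(0.9)² = 2.54469 m².
Resultant F = γ·h_c·A = 8.41698 × 7.6 × 2.54469 = 162.781 kN.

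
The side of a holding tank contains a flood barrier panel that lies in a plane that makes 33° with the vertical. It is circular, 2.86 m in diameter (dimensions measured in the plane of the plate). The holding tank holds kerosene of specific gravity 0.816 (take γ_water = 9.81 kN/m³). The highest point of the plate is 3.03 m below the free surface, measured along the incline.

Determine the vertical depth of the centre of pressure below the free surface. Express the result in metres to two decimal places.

h_p = 3.84 m

γ = 0.816 × 9.81 = 8.00496 kN/m³.
The plate makes 33° with the vertical, i.e. θ = 90° − 33° = 57° to the horizontal. Measuring y along the incline from the free-surface line, vertical depth h = y·sinθ with sinθ = 0.838671.
The centroid is at the centre, 1.43 m below the top of the plate, so y_c = 3.03 + 1.43 = 4.46 m and h_c = 4.46 × 0.838671 = 3.74047 m.
A = π(1.43)² = 6.42424 m².
Resultant F = γ·h_c·A = 8.00496 × 3.74047 × 6.42424 = 192.357 kN.
I_c = πr⁴/4 = π × 1.43⁴/4 = 3.28423 m⁴.
Centre of pressure: y_p = y_c + I_c/(y_c·A) = 4.46 + 3.28423/(4.46 × 6.42424) = 4.46 + 0.114624 = 4.57462 m along the plane.
Vertically, h_p = y_p·sinθ = 4.57462 × 0.838671 = 3.8366 m.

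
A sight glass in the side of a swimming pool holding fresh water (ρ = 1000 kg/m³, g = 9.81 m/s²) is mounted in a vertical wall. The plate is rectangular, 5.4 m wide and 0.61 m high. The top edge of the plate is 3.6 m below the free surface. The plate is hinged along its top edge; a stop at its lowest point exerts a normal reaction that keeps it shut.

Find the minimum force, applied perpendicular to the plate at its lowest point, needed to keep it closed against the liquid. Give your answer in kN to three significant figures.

P ≈ 64.7 kN

γ = ρg = 1000 × 9.81 = 9810 N/m³ = 9.81 kN/m³.
The centroid lies 0.61/2 = 0.305 m below the top edge, so the centroid depth is h_c = 3.6 + 0.305 = 3.905 m.
A = 5.4 × 0.61 = 3.294 m².
Resultant F = γ·h_c·A = 9.81 × 3.905 × 3.294 = 126.187 kN.
I_c = b·h³/12 = 5.4 × 0.61³/12 = 0.102141 m⁴.
Centre of pressure: y_p = y_c + I_c/(y_c·A) = 3.905 + 0.102141/(3.905 × 3.294) = 3.905 + 0.00794064 = 3.91294 m along the plane.
The resultant acts 0.305 + 0.00794064 = 0.312941 m (along the plate) below the hinge at the top edge, so the moment about the hinge is M = F × 0.312941 = 126.187 × 0.312941 = 39.4891 kN·m.
A normal force at the bottom, 0.61 m from the hinge, must supply this moment: P = 39.4891/0.61 = 64.7362 kN.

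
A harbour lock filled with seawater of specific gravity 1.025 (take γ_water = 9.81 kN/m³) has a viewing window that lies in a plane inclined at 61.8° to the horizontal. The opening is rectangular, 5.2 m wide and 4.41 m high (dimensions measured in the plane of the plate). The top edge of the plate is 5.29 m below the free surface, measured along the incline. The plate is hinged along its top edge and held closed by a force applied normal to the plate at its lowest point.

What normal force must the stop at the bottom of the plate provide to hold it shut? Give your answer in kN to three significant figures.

P ≈ 836 kN

γ = 1.025 × 9.81 = 10.05525 kN/m³.
Let θ = 61.8° be the plate's angle to the horizontal; measure y along the incline from where the plane meets the free surface. Vertical depth h = y·sinθ with sinθ = 0.881303.
The centroid lies 4.41/2 = 2.205 m below the top edge, so y_c = 5.29 + 2.205 = 7.495 m and h_c = 7.495 × 0.881303 = 6.60537 m.
A = 5.2 × 4.41 = 22.932 m².
Resultant F = γ·h_c·A = 10.05525 × 6.60537 × 22.932 = 1523.11 kN.
I_c = b·h³/12 = 5.2 × 4.41³/12 = 37.1653 m⁴.
Centre of pressure: y_p = y_c + I_c/(y_c·A) = 7.495 + 37.1653/(7.495 × 22.932) = 7.495 + 0.216234 = 7.71123 m along the plane.
The resultant acts 2.205 + 0.216234 = 2.42123 m (along the plate) below the hinge at the top edge, so the moment about the hinge is M = F × 2.42123 = 1523.11 × 2.42123 = 3687.8 kN·m.
A normal force at the bottom, 4.41 m from the hinge, must supply this moment: P = 3687.8/4.41 = 836.236 kN.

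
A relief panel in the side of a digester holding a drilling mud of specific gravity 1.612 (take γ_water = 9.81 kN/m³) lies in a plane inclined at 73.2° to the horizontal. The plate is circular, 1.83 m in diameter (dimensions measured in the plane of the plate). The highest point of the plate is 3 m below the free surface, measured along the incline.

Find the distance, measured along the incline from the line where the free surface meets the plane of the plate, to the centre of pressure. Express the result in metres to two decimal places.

y_p = 3.97 m

γ = 1.612 × 9.81 = 15.81372 kN/m³.
Let θ = 73.2° be the plate's angle to the horizontal; measure y along the incline from where the plane meets the free surface. Vertical depth h = y·sinθ with sinθ = 0.957319.
The centroid is at the centre, 0.915 m below the top of the plate, so y_c = 3 + 0.915 = 3.915 m and h_c = 3.915 × 0.957319 = 3.7479 m.
A = π(0.915)² = 2.63022 m².
Resultant F = γ·h_c·A = 15.81372 × 3.7479 × 2.63022 = 155.889 kN.
I_c = πr⁴/4 = π × 0.915⁴/4 = 0.550521 m⁴.
Centre of pressure: y_p = y_c + I_c/(y_c·A) = 3.915 + 0.550521/(3.915 × 2.63022) = 3.915 + 0.0534626 = 3.96846 m along the plane.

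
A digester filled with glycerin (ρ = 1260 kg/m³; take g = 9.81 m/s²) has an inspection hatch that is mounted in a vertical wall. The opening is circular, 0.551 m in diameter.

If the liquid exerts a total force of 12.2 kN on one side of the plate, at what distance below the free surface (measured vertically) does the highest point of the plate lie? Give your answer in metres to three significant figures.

γ = ρg = 1260 × 9.81 / 1000 = 12.3606 kN/m³.
A = π(0.2755)² = 0.238448 m².
From F = γ·h_c·A, the centroid depth is h_c = 12.2/(12.3606 × 0.238448) = 4.1393 m.
The centroid is at the centre, 0.2755 m below the top of the plate, so the highest point sits at h_top = 4.1393 − 0.2755 = 3.8638 m below the surface.

d_top ≈ 3.86 m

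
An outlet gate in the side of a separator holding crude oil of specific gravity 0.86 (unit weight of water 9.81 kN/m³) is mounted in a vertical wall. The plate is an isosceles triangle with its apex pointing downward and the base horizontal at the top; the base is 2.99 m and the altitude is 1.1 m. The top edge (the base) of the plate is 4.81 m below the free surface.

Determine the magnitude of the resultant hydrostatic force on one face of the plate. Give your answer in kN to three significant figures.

γ = 0.86 × 9.81 = 8.4366 kN/m³.
With the apex down, the centroid sits h/3 = 1.1/3 = 0.366667 m below the base (the top edge), so the centroid depth is h_c = 4.81 + 0.366667 = 5.17667 m.
A = ½ × 2.99 × 1.1 = 1.6445 m².
Resultant F = γ·h_c·A = 8.4366 × 5.17667 × 1.6445 = 71.8211 kN.

F ≈ 71.8 kN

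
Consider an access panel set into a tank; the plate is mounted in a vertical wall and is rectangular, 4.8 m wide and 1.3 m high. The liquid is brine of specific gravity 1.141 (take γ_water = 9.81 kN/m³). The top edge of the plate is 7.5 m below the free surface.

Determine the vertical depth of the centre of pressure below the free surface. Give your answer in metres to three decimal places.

h_p = 8.167 m

γ = 1.141 × 9.81 = 11.19321 kN/m³.
The centroid lies 1.3/2 = 0.65 m below the top edge, so the centroid depth is h_c = 7.5 + 0.65 = 8.15 m.
A = 4.8 × 1.3 = 6.24 m².
Resultant F = γ·h_c·A = 11.19321 × 8.15 × 6.24 = 569.242 kN.
I_c = b·h³/12 = 4.8 × 1.3³/12 = 0.8788 m⁴.
Centre of pressure: y_p = y_c + I_c/(y_c·A) = 8.15 + 0.8788/(8.15 × 6.24) = 8.15 + 0.0172802 = 8.16728 m along the plane.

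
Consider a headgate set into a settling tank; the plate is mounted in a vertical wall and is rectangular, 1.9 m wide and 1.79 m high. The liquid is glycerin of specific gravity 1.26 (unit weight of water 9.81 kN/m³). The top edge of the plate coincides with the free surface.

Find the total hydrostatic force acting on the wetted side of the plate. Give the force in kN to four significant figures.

F ≈ 37.62 kN

γ = 1.26 × 9.81 = 12.3606 kN/m³.
The centroid lies 1.79/2 = 0.895 m below the top edge, so the centroid depth is h_c = 0.895 m.
A = 1.9 × 1.79 = 3.401 m².
Resultant F = γ·h_c·A = 12.3606 × 0.895 × 3.401 = 37.6244 kN.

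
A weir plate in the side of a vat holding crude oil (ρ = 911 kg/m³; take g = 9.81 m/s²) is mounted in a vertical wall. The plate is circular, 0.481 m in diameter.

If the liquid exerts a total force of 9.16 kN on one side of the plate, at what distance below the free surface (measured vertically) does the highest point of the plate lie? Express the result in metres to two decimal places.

γ = ρg = 911 × 9.81 / 1000 = 8.93691 kN/m³.
A = π(0.2405)² = 0.181711 m².
From F = γ·h_c·A, the centroid depth is h_c = 9.16/(8.93691 × 0.181711) = 5.64062 m.
The centroid is at the centre, 0.2405 m below the top of the plate, so the highest point sits at h_top = 5.64062 − 0.2405 = 5.40012 m below the surface.

d_top ≈ 5.40 m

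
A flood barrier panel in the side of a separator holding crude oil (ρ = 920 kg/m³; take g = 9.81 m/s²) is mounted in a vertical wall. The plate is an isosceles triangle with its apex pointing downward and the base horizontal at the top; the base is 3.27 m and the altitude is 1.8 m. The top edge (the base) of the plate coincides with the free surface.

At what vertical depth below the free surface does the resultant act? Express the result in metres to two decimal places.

h_p = 0.90 m

γ = ρg = 920 × 9.81 / 1000 = 9.0252 kN/m³.
With the apex down, the centroid sits h/3 = 1.8/3 = 0.6 m below the base (the top edge), so the centroid depth is h_c = 0.6 m.
A = ½ × 3.27 × 1.8 = 2.943 m².
Resultant F = γ·h_c·A = 9.0252 × 0.6 × 2.943 = 15.9367 kN.
I_c = b·h³/36 = 3.27 × 1.8³/36 = 0.52974 m⁴.
Centre of pressure: y_p = y_c + I_c/(y_c·A) = 0.6 + 0.52974/(0.6 × 2.943) = 0.6 + 0.3 = 0.9 m along the plane.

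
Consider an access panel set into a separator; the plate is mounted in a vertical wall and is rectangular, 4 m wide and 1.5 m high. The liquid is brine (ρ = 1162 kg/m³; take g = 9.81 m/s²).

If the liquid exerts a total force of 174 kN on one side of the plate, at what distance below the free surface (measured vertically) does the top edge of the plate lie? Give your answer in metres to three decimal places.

γ = ρg = 1162 × 9.81 / 1000 = 11.39922 kN/m³.
A = 4 × 1.5 = 6 m².
From F = γ·h_c·A, the centroid depth is h_c = 174/(11.39922 × 6) = 2.54403 m.
The centroid lies 1.5/2 = 0.75 m below the top edge, so the top edge sits at h_top = 2.54403 − 0.75 = 1.79403 m below the surface.

d_top ≈ 1.794 m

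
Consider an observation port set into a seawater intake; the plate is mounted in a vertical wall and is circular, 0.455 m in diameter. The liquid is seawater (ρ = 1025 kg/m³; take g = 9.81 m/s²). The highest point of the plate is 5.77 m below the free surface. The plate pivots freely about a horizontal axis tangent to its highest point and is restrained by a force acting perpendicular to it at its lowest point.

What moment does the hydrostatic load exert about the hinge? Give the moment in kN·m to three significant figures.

M ≈ 2.25 kN·m

γ = ρg = 1025 × 9.81 / 1000 = 10.05525 kN/m³.
The centroid is at the centre, 0.2275 m below the top of the plate, so the centroid depth is h_c = 5.77 + 0.2275 = 5.9975 m.
A = π(0.2275)² = 0.162597 m².
Resultant F = γ·h_c·A = 10.05525 × 5.9975 × 0.162597 = 9.80563 kN.
I_c = πr⁴/4 = π × 0.2275⁴/4 = 0.00210385 m⁴.
Centre of pressure: y_p = y_c + I_c/(y_c·A) = 5.9975 + 0.00210385/(5.9975 × 0.162597) = 5.9975 + 0.00215741 = 5.99966 m along the plane.
The resultant acts 0.2275 + 0.00215741 = 0.229657 m (along the plate) below the hinge at the top edge, so the moment about the hinge is M = F × 0.229657 = 9.80563 × 0.229657 = 2.25193 kN·m.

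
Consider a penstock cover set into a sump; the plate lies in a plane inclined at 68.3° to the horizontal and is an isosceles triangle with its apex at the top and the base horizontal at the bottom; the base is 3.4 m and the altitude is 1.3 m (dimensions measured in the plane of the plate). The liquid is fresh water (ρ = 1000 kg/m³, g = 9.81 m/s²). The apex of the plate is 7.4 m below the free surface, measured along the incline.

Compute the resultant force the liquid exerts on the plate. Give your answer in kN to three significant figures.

γ = ρg = 1000 × 9.81 = 9810 N/m³ = 9.81 kN/m³.
Let θ = 68.3° be the plate's angle to the horizontal; measure y along the incline from where the plane meets the free surface. Vertical depth h = y·sinθ with sinθ = 0.929133.
With the apex up, the centroid sits 2h/3 = 2 × 1.3/3 = 0.866667 m below the apex, so y_c = 7.4 + 0.866667 = 8.26667 m and h_c = 8.26667 × 0.929133 = 7.68084 m.
A = ½ × 3.4 × 1.3 = 2.21 m².
Resultant F = γ·h_c·A = 9.81 × 7.68084 × 2.21 = 166.521 kN.

F ≈ 167 kN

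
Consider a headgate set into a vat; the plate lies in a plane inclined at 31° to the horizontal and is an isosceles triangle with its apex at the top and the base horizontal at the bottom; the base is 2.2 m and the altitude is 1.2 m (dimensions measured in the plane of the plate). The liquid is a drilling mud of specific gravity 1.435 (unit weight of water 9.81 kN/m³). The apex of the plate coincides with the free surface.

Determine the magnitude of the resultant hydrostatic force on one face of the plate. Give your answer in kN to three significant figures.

F ≈ 7.66 kN

γ = 1.435 × 9.81 = 14.07735 kN/m³.
Let θ = 31° be the plate's angle to the horizontal; measure y along the incline from where the plane meets the free surface. Vertical depth h = y·sinθ with sinθ = 0.515038.
With the apex up, the centroid sits 2h/3 = 2 × 1.2/3 = 0.8 m below the apex, so y_c = 0.8 m and h_c = 0.8 × 0.515038 = 0.41203 m.
A = ½ × 2.2 × 1.2 = 1.32 m².
Resultant F = γ·h_c·A = 14.07735 × 0.41203 × 1.32 = 7.65638 kN.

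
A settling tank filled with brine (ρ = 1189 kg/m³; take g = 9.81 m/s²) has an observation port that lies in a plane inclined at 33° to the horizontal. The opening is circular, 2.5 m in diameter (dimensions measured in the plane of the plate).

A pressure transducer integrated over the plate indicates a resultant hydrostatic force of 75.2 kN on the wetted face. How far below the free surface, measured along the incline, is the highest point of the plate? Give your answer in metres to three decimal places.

y_top ≈ 1.162 m

γ = ρg = 1189 × 9.81 / 1000 = 11.66409 kN/m³.
A = π(1.25)² = 4.90874 m².
From F = γ·h_c·A, the centroid depth is h_c = 75.2/(11.66409 × 4.90874) = 1.3134 m.
Let θ = 33° be the plate's angle to the horizontal; measure y along the incline from where the plane meets the free surface. Vertical depth h = y·sinθ with sinθ = 0.544639.
Along the incline, y_c = h_c/sinθ = 1.3134/0.544639 = 2.41151 m.
The centroid is at the centre, 1.25 m below the top of the plate, so the highest point sits at y_top = 2.41151 − 1.25 = 1.16151 m along the incline.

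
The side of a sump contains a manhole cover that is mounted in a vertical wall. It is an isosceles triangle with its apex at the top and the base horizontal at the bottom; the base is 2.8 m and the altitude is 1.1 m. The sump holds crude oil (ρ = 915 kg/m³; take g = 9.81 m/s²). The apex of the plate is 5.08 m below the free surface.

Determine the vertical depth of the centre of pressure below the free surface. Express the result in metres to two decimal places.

γ = ρg = 915 × 9.81 / 1000 = 8.97615 kN/m³.
With the apex up, the centroid sits 2h/3 = 2 × 1.1/3 = 0.733333 m below the apex, so the centroid depth is h_c = 5.08 + 0.733333 = 5.81333 m.
A = ½ × 2.8 × 1.1 = 1.54 m².
Resultant F = γ·h_c·A = 8.97615 × 5.81333 × 1.54 = 80.3592 kN.
I_c = b·h³/36 = 2.8 × 1.1³/36 = 0.103522 m⁴.
Centre of pressure: y_p = y_c + I_c/(y_c·A) = 5.81333 + 0.103522/(5.81333 × 1.54) = 5.81333 + 0.0115634 = 5.82489 m along the plane.

h_p = 5.82 m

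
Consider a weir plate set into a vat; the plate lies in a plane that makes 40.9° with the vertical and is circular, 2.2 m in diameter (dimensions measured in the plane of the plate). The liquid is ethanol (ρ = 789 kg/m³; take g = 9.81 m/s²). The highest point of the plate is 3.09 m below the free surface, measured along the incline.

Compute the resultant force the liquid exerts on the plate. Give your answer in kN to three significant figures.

F ≈ 93.2 kN

γ = ρg = 789 × 9.81 / 1000 = 7.74009 kN/m³.
The plate makes 40.9° with the vertical, i.e. θ = 90° − 40.9° = 49.1° to the horizontal. Measuring y along the incline from the free-surface line, vertical depth h = y·sinθ with sinθ = 0.755853.
The centroid is at the centre, 1.1 m below the top of the plate, so y_c = 3.09 + 1.1 = 4.19 m and h_c = 4.19 × 0.755853 = 3.16702 m.
A = π(1.1)² = 3.80133 m².
Resultant F = γ·h_c·A = 7.74009 × 3.16702 × 3.80133 = 93.1821 kN.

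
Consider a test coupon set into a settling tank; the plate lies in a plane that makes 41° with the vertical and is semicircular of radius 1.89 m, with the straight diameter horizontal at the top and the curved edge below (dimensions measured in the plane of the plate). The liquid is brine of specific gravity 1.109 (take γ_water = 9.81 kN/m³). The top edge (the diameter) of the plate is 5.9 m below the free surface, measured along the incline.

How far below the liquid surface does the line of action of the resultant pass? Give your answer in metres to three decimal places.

h_p = 5.086 m

γ = 1.109 × 9.81 = 10.87929 kN/m³.
The plate makes 41° with the vertical, i.e. θ = 90° − 41° = 49° to the horizontal. Measuring y along the incline from the free-surface line, vertical depth h = y·sinθ with sinθ = 0.754710.
The centroid of a semicircle lies 4r/(3π) = 0.802141 m from the diameter, here below the top edge, so y_c = 5.9 + 0.802141 = 6.70214 m and h_c = 6.70214 × 0.754710 = 5.05817 m.
A = πr²/2 = π × 1.89²/2 = 5.61104 m².
Resultant F = γ·h_c·A = 10.87929 × 5.05817 × 5.61104 = 308.772 kN.
I_c = (π/8 − 8/(9π))·r⁴ = 0.109757 × 1.89⁴ = 1.40049 m⁴.
Centre of pressure: y_p = y_c + I_c/(y_c·A) = 6.70214 + 1.40049/(6.70214 × 5.61104) = 6.70214 + 0.0372412 = 6.73938 m along the plane.
Vertically, h_p = y_p·sinθ = 6.73938 × 0.754710 = 5.08628 m.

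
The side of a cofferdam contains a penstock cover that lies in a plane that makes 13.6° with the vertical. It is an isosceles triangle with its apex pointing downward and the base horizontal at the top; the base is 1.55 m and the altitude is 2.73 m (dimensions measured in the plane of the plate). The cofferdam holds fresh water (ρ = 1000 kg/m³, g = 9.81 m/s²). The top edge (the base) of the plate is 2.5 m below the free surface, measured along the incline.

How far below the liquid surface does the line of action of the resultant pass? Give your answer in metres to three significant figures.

h_p = 3.43 m

γ = ρg = 1000 × 9.81 = 9810 N/m³ = 9.81 kN/m³.
The plate makes 13.6° with the vertical, i.e. θ = 90° − 13.6° = 76.4° to the horizontal. Measuring y along the incline from the free-surface line, vertical depth h = y·sinθ with sinθ = 0.971961.
With the apex down, the centroid sits h/3 = 2.73/3 = 0.91 m below the base (the top edge), so y_c = 2.5 + 0.91 = 3.41 m and h_c = 3.41 × 0.971961 = 3.31439 m.
A = ½ × 1.55 × 2.73 = 2.11575 m².
Resultant F = γ·h_c·A = 9.81 × 3.31439 × 2.11575 = 68.7918 kN.
I_c = b·h³/36 = 1.55 × 2.73³/36 = 0.876026 m⁴.
Centre of pressure: y_p = y_c + I_c/(y_c·A) = 3.41 + 0.876026/(3.41 × 2.11575) = 3.41 + 0.121422 = 3.53142 m along the plane.
Vertically, h_p = y_p·sinθ = 3.53142 × 0.971961 = 3.4324 m.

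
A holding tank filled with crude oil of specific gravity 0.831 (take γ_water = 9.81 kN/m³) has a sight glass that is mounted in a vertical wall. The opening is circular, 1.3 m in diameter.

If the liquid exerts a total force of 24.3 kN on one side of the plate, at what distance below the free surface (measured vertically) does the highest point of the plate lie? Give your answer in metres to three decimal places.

d_top ≈ 1.596 m

γ = 0.831 × 9.81 = 8.15211 kN/m³.
A = π(0.65)² = 1.32732 m².
From F = γ·h_c·A, the centroid depth is h_c = 24.3/(8.15211 × 1.32732) = 2.24575 m.
The centroid is at the centre, 0.65 m below the top of the plate, so the highest point sits at h_top = 2.24575 − 0.65 = 1.59575 m below the surface.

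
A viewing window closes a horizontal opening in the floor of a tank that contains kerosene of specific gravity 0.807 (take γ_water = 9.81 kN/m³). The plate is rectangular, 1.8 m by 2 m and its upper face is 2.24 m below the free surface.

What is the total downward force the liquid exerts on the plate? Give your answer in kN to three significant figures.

F ≈ 63.8 kN

γ = 0.807 × 9.81 = 7.91667 kN/m³.
The plate is horizontal, so pressure is uniform at p = γ·h = 7.91667 × 2.24 = 17.7333 kN/m².
A = 1.8 × 2 = 3.6 m².
F = p·A = 17.7333 × 3.6 = 63.8399 kN.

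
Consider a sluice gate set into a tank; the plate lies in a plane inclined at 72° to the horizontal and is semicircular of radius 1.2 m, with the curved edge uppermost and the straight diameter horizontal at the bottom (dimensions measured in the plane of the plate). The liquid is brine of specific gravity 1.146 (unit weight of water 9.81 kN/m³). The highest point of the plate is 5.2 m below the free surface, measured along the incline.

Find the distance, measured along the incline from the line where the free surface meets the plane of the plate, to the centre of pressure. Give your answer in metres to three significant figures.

y_p = 5.91 m

γ = 1.146 × 9.81 = 11.24226 kN/m³.
Let θ = 72° be the plate's angle to the horizontal; measure y along the incline from where the plane meets the free surface. Vertical depth h = y·sinθ with sinθ = 0.951057.
The centroid lies 4r/(3π) = 0.509296 m above the diameter, so r − 4r/(3π) = 1.2 − 0.509296 = 0.690704 m below the topmost point, so y_c = 5.2 + 0.690704 = 5.8907 m and h_c = 5.8907 × 0.951057 = 5.60239 m.
A = πr²/2 = π × 1.2²/2 = 2.26195 m².
Resultant F = γ·h_c·A = 11.24226 × 5.60239 × 2.26195 = 142.466 kN.
I_c = (π/8 − 8/(9π))·r⁴ = 0.109757 × 1.2⁴ = 0.227592 m⁴.
Centre of pressure: y_p = y_c + I_c/(y_c·A) = 5.8907 + 0.227592/(5.8907 × 2.26195) = 5.8907 + 0.0170808 = 5.90778 m along the plane.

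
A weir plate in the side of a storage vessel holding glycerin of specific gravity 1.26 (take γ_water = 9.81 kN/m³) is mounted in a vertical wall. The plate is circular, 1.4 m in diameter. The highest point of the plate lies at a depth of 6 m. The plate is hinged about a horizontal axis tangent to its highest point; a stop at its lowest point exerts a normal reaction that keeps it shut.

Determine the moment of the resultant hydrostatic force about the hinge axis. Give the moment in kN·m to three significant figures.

M ≈ 91.6 kN·m

γ = 1.26 × 9.81 = 12.3606 kN/m³.
The centroid is at the centre, 0.7 m below the top of the plate, so the centroid depth is h_c = 6 + 0.7 = 6.7 m.
A = π(0.7)² = 1.53938 m².
Resultant F = γ·h_c·A = 12.3606 × 6.7 × 1.53938 = 127.485 kN.
I_c = πr⁴/4 = π × 0.7⁴/4 = 0.188574 m⁴.
Centre of pressure: y_p = y_c + I_c/(y_c·A) = 6.7 + 0.188574/(6.7 × 1.53938) = 6.7 + 0.0182836 = 6.71828 m along the plane.
The resultant acts 0.7 + 0.0182836 = 0.718284 m (along the plate) below the hinge at the top edge, so the moment about the hinge is M = F × 0.718284 = 127.485 × 0.718284 = 91.5704 kN·m.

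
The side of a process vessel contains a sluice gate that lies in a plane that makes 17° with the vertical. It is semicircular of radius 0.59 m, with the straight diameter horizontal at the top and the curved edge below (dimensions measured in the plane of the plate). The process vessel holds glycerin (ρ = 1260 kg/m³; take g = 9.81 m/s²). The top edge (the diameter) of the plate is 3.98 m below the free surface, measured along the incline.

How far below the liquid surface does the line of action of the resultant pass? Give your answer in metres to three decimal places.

γ = ρg = 1260 × 9.81 / 1000 = 12.3606 kN/m³.
The plate makes 17° with the vertical, i.e. θ = 90° − 17° = 73° to the horizontal. Measuring y along the incline from the free-surface line, vertical depth h = y·sinθ with sinθ = 0.956305.
The centroid of a semicircle lies 4r/(3π) = 0.250404 m from the diameter, here below the top edge, so y_c = 3.98 + 0.250404 = 4.2304 m and h_c = 4.2304 × 0.956305 = 4.04555 m.
A = πr²/2 = π × 0.59²/2 = 0.546794 m².
Resultant F = γ·h_c·A = 12.3606 × 4.04555 × 0.546794 = 27.3427 kN.
I_c = (π/8 − 8/(9π))·r⁴ = 0.109757 × 0.59⁴ = 0.0132997 m⁴.
Centre of pressure: y_p = y_c + I_c/(y_c·A) = 4.2304 + 0.0132997/(4.2304 × 0.546794) = 4.2304 + 0.00574959 = 4.23615 m along the plane.
Vertically, h_p = y_p·sinθ = 4.23615 × 0.956305 = 4.05105 m.

h_p = 4.051 m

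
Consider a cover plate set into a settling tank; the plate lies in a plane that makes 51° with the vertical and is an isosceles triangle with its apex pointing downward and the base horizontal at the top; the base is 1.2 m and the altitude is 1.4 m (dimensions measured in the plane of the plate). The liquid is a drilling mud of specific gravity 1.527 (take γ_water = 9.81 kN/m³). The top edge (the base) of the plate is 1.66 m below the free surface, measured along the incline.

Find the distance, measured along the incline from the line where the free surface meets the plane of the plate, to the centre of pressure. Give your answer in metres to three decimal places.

y_p = 2.178 m

γ = 1.527 × 9.81 = 14.97987 kN/m³.
The plate makes 51° with the vertical, i.e. θ = 90° − 51° = 39° to the horizontal. Measuring y along the incline from the free-surface line, vertical depth h = y·sinθ with sinθ = 0.629320.
With the apex down, the centroid sits h/3 = 1.4/3 = 0.466667 m below the base (the top edge), so y_c = 1.66 + 0.466667 = 2.12667 m and h_c = 2.12667 × 0.629320 = 1.33836 m.
A = ½ × 1.2 × 1.4 = 0.84 m².
Resultant F = γ·h_c·A = 14.97987 × 1.33836 × 0.84 = 16.8407 kN.
I_c = b·h³/36 = 1.2 × 1.4³/36 = 0.0914667 m⁴.
Centre of pressure: y_p = y_c + I_c/(y_c·A) = 2.12667 + 0.0914667/(2.12667 × 0.84) = 2.12667 + 0.0512016 = 2.17787 m along the plane.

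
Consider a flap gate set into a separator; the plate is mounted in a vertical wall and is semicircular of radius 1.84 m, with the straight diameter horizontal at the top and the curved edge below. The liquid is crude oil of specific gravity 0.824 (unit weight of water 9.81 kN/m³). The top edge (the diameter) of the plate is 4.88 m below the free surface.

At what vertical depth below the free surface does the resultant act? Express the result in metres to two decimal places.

γ = 0.824 × 9.81 = 8.08344 kN/m³.
The centroid of a semicircle lies 4r/(3π) = 0.78092 m from the diameter, here below the top edge, so the centroid depth is h_c = 4.88 + 0.78092 = 5.66092 m.
A = πr²/2 = π × 1.84²/2 = 5.31809 m².
Resultant F = γ·h_c·A = 8.08344 × 5.66092 × 5.31809 = 243.354 kN.
I_c = (π/8 − 8/(9π))·r⁴ = 0.109757 × 1.84⁴ = 1.25807 m⁴.
Centre of pressure: y_p = y_c + I_c/(y_c·A) = 5.66092 + 1.25807/(5.66092 × 5.31809) = 5.66092 + 0.041789 = 5.70271 m along the plane.

h_p = 5.70 m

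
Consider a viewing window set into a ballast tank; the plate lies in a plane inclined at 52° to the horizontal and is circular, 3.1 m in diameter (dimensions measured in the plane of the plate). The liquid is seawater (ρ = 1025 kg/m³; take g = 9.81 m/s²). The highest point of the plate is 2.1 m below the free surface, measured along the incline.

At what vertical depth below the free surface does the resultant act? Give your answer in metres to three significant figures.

h_p = 3.01 m

γ = ρg = 1025 × 9.81 / 1000 = 10.05525 kN/m³.
Let θ = 52° be the plate's angle to the horizontal; measure y along the incline from where the plane meets the free surface. Vertical depth h = y·sinθ with sinθ = 0.788011.
The centroid is at the centre, 1.55 m below the top of the plate, so y_c = 2.1 + 1.55 = 3.65 m and h_c = 3.65 × 0.788011 = 2.87624 m.
A = π(1.55)² = 7.54768 m².
Resultant F = γ·h_c·A = 10.05525 × 2.87624 × 7.54768 = 218.289 kN.
I_c = πr⁴/4 = π × 1.55⁴/4 = 4.53332 m⁴.
Centre of pressure: y_p = y_c + I_c/(y_c·A) = 3.65 + 4.53332/(3.65 × 7.54768) = 3.65 + 0.164555 = 3.81455 m along the plane.
Vertically, h_p = y_p·sinθ = 3.81455 × 0.788011 = 3.00591 m.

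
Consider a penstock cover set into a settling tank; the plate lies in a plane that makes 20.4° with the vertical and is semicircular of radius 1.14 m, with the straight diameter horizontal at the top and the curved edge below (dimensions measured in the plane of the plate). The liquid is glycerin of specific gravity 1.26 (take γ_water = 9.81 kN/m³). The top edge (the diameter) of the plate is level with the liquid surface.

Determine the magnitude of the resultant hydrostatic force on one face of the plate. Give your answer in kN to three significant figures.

γ = 1.26 × 9.81 = 12.3606 kN/m³.
The plate makes 20.4° with the vertical, i.e. θ = 90° − 20.4° = 69.6° to the horizontal. Measuring y along the incline from the free-surface line, vertical depth h = y·sinθ with sinθ = 0.937282.
The centroid of a semicircle lies 4r/(3π) = 0.483831 m from the diameter, here below the top edge, so y_c = 0.483831 m and h_c = 0.483831 × 0.937282 = 0.453486 m.
A = πr²/2 = π × 1.14²/2 = 2.04141 m².
Resultant F = γ·h_c·A = 12.3606 × 0.453486 × 2.04141 = 11.4428 kN.

F ≈ 11.4 kN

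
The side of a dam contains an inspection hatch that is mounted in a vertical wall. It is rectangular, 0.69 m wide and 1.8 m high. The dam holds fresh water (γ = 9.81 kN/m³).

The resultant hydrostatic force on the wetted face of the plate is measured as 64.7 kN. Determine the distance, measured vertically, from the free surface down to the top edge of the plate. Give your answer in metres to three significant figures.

γ = 9.81 kN/m³.
A = 0.69 × 1.8 = 1.242 m².
From F = γ·h_c·A, the centroid depth is h_c = 64.7/(9.81 × 1.242) = 5.31023 m.
The centroid lies 1.8/2 = 0.9 m below the top edge, so the top edge sits at h_top = 5.31023 − 0.9 = 4.41023 m below the surface.

d_top ≈ 4.41 m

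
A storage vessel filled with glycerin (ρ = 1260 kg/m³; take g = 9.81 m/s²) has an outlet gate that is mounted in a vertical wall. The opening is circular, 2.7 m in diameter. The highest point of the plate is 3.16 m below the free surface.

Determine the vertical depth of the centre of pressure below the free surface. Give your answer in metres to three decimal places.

h_p = 4.611 m

γ = ρg = 1260 × 9.81 / 1000 = 12.3606 kN/m³.
The centroid is at the centre, 1.35 m below the top of the plate, so the centroid depth is h_c = 3.16 + 1.35 = 4.51 m.
A = π(1.35)² = 5.72555 m².
Resultant F = γ·h_c·A = 12.3606 × 4.51 × 5.72555 = 319.178 kN.
I_c = πr⁴/4 = π × 1.35⁴/4 = 2.6087 m⁴.
Centre of pressure: y_p = y_c + I_c/(y_c·A) = 4.51 + 2.6087/(4.51 × 5.72555) = 4.51 + 0.101025 = 4.61102 m along the plane.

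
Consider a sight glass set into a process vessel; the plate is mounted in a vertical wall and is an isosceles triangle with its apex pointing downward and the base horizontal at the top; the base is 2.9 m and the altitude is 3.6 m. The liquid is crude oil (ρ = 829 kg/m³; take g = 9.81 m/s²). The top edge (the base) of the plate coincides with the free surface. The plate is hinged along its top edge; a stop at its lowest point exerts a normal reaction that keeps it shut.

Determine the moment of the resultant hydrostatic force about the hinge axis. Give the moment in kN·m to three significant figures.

M ≈ 91.7 kN·m

γ = ρg = 829 × 9.81 / 1000 = 8.13249 kN/m³.
With the apex down, the centroid sits h/3 = 3.6/3 = 1.2 m below the base (the top edge), so the centroid depth is h_c = 1.2 m.
A = ½ × 2.9 × 3.6 = 5.22 m².
Resultant F = γ·h_c·A = 8.13249 × 1.2 × 5.22 = 50.9419 kN.
I_c = b·h³/36 = 2.9 × 3.6³/36 = 3.7584 m⁴.
Centre of pressure: y_p = y_c + I_c/(y_c·A) = 1.2 + 3.7584/(1.2 × 5.22) = 1.2 + 0.6 = 1.8 m along the plane.
The resultant acts 1.2 + 0.6 = 1.8 m (along the plate) below the hinge at the top edge, so the moment about the hinge is M = F × 1.8 = 50.9419 × 1.8 = 91.6954 kN·m.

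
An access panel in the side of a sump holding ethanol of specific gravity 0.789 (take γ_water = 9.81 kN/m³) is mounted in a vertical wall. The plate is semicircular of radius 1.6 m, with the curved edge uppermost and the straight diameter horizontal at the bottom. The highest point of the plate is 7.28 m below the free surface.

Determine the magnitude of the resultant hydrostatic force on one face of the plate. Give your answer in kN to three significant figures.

γ = 0.789 × 9.81 = 7.74009 kN/m³.
The centroid lies 4r/(3π) = 0.679061 m above the diameter, so r − 4r/(3π) = 1.6 − 0.679061 = 0.920939 m below the topmost point, so the centroid depth is h_c = 7.28 + 0.920939 = 8.20094 m.
A = πr²/2 = π × 1.6²/2 = 4.02124 m².
Resultant F = γ·h_c·A = 7.74009 × 8.20094 × 4.02124 = 255.252 kN.

F ≈ 255 kN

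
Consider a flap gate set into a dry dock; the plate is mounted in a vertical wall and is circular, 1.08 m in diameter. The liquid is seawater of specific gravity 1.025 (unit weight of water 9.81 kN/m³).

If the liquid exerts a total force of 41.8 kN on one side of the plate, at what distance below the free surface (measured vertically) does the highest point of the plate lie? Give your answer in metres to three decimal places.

γ = 1.025 × 9.81 = 10.05525 kN/m³.
A = π(0.54)² = 0.916088 m².
From F = γ·h_c·A, the centroid depth is h_c = 41.8/(10.05525 × 0.916088) = 4.53781 m.
The centroid is at the centre, 0.54 m below the top of the plate, so the highest point sits at h_top = 4.53781 − 0.54 = 3.99781 m below the surface.

d_top ≈ 3.998 m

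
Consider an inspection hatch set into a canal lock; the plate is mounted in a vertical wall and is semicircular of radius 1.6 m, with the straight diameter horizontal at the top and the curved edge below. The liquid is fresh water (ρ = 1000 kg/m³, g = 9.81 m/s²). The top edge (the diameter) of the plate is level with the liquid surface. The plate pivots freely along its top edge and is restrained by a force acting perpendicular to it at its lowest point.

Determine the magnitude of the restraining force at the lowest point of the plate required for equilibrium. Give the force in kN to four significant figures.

γ = ρg = 1000 × 9.81 = 9810 N/m³ = 9.81 kN/m³.
The centroid of a semicircle lies 4r/(3π) = 0.679061 m from the diameter, here below the top edge, so the centroid depth is h_c = 0.679061 m.
A = πr²/2 = π × 1.6²/2 = 4.02124 m².
Resultant F = γ·h_c·A = 9.81 × 0.679061 × 4.02124 = 26.7878 kN.
I_c = (π/8 − 8/(9π))·r⁴ = 0.109757 × 1.6⁴ = 0.719303 m⁴.
Centre of pressure: y_p = y_c + I_c/(y_c·A) = 0.679061 + 0.719303/(0.679061 × 4.02124) = 0.679061 + 0.263417 = 0.942478 m along the plane.
The resultant acts 0.679061 + 0.263417 = 0.942478 m (along the plate) below the hinge at the top edge, so the moment about the hinge is M = F × 0.942478 = 26.7878 × 0.942478 = 25.2469 kN·m.
A normal force at the bottom, 1.6 m from the hinge, must supply this moment: P = 25.2469/1.6 = 15.7793 kN.

P ≈ 15.78 kN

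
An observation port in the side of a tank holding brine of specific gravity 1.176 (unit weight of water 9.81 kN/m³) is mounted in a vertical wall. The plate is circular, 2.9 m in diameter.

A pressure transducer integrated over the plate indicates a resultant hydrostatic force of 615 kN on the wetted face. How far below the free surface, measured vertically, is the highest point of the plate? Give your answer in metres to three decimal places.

γ = 1.176 × 9.81 = 11.53656 kN/m³.
A = π(1.45)² = 6.6052 m².
From F = γ·h_c·A, the centroid depth is h_c = 615/(11.53656 × 6.6052) = 8.07073 m.
The centroid is at the centre, 1.45 m below the top of the plate, so the highest point sits at h_top = 8.07073 − 1.45 = 6.62073 m below the surface.

d_top ≈ 6.621 m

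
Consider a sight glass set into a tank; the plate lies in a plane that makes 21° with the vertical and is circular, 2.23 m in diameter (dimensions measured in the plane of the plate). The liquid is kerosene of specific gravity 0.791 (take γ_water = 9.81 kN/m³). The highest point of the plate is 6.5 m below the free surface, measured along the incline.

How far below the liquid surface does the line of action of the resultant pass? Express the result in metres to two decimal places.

h_p = 7.15 m

γ = 0.791 × 9.81 = 7.75971 kN/m³.
The plate makes 21° with the vertical, i.e. θ = 90° − 21° = 69° to the horizontal. Measuring y along the incline from the free-surface line, vertical depth h = y·sinθ with sinθ = 0.933580.
The centroid is at the centre, 1.115 m below the top of the plate, so y_c = 6.5 + 1.115 = 7.615 m and h_c = 7.615 × 0.933580 = 7.10921 m.
A = π(1.115)² = 3.90571 m².
Resultant F = γ·h_c·A = 7.75971 × 7.10921 × 3.90571 = 215.46 kN.
I_c = πr⁴/4 = π × 1.115⁴/4 = 1.21392 m⁴.
Centre of pressure: y_p = y_c + I_c/(y_c·A) = 7.615 + 1.21392/(7.615 × 3.90571) = 7.615 + 0.040815 = 7.65582 m along the plane.
Vertically, h_p = y_p·sinθ = 7.65582 × 0.933580 = 7.14732 m.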